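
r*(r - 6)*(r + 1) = r^3 - 5*r^2 - 6*r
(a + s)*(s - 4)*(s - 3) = a*s^2 - 7*a*s + 12*a + s^3 - 7*s^2 + 12*s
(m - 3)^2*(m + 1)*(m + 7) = m^4 + 2*m^3 - 32*m^2 + 30*m + 63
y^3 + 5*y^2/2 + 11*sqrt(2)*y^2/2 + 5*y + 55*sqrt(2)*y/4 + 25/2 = (y + 5/2)*(y + sqrt(2)/2)*(y + 5*sqrt(2))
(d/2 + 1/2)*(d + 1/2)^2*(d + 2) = d^4/2 + 2*d^3 + 21*d^2/8 + 11*d/8 + 1/4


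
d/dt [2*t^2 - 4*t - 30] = 4*t - 4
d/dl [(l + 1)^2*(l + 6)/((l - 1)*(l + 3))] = (l^4 + 4*l^3 - 6*l^2 - 60*l - 51)/(l^4 + 4*l^3 - 2*l^2 - 12*l + 9)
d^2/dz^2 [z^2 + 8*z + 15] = 2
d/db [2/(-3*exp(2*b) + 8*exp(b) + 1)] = (12*exp(b) - 16)*exp(b)/(-3*exp(2*b) + 8*exp(b) + 1)^2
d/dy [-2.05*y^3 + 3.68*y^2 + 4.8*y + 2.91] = -6.15*y^2 + 7.36*y + 4.8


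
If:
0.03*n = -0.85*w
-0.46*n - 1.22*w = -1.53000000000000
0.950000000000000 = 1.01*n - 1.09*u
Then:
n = 3.67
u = 2.53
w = -0.13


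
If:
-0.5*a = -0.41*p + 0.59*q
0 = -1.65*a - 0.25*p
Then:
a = -0.184029943855271*q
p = 1.21459762944479*q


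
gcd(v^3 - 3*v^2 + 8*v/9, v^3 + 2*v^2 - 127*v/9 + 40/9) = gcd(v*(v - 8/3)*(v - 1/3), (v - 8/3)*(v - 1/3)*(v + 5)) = v^2 - 3*v + 8/9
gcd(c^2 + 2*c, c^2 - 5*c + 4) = 1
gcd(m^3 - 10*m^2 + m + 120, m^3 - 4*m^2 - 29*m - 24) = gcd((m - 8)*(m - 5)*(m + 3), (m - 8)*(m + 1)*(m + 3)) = m^2 - 5*m - 24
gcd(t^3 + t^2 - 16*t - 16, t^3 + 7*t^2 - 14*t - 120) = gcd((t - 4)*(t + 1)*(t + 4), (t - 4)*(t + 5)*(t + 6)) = t - 4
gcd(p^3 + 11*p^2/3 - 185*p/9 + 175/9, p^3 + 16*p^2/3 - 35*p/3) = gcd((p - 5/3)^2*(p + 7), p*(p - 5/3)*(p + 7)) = p^2 + 16*p/3 - 35/3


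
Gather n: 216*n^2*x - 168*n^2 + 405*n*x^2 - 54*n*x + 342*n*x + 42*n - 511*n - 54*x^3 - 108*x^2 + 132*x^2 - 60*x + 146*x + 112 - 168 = n^2*(216*x - 168) + n*(405*x^2 + 288*x - 469) - 54*x^3 + 24*x^2 + 86*x - 56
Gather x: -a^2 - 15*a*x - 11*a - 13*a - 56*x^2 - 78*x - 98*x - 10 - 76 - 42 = -a^2 - 24*a - 56*x^2 + x*(-15*a - 176) - 128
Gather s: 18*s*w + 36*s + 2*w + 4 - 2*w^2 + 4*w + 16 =s*(18*w + 36) - 2*w^2 + 6*w + 20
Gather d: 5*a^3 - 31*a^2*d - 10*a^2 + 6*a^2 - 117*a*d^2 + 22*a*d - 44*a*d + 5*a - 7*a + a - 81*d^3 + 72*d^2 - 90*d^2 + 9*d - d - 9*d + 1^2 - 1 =5*a^3 - 4*a^2 - a - 81*d^3 + d^2*(-117*a - 18) + d*(-31*a^2 - 22*a - 1)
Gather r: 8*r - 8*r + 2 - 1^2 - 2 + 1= 0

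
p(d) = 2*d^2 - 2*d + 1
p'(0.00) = -2.00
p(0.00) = 1.00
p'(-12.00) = -50.00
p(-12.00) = 313.00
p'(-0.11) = -2.44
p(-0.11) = 1.24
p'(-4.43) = -19.72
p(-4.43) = 49.11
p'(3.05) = 10.20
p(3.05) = 13.50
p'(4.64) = 16.56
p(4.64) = 34.78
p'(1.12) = 2.48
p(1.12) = 1.27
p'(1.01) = 2.04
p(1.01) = 1.02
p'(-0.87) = -5.48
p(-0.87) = 4.25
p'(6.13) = 22.52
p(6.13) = 63.89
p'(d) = 4*d - 2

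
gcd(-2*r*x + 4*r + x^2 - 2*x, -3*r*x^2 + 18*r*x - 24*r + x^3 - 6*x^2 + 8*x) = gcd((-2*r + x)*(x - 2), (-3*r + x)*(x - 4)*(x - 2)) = x - 2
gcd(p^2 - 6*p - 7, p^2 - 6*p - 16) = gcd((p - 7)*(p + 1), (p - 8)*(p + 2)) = 1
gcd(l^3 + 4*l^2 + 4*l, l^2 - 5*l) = l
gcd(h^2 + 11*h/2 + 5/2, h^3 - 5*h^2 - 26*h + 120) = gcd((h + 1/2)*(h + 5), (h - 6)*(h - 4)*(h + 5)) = h + 5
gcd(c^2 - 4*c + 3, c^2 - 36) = 1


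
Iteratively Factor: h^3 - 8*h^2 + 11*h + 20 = (h + 1)*(h^2 - 9*h + 20) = (h - 5)*(h + 1)*(h - 4)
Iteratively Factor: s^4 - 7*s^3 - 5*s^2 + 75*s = (s - 5)*(s^3 - 2*s^2 - 15*s) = (s - 5)*(s + 3)*(s^2 - 5*s) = (s - 5)^2*(s + 3)*(s)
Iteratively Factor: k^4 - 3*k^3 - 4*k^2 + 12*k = (k)*(k^3 - 3*k^2 - 4*k + 12) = k*(k - 3)*(k^2 - 4) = k*(k - 3)*(k + 2)*(k - 2)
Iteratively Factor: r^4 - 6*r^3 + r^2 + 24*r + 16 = (r - 4)*(r^3 - 2*r^2 - 7*r - 4) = (r - 4)*(r + 1)*(r^2 - 3*r - 4) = (r - 4)^2*(r + 1)*(r + 1)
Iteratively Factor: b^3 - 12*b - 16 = (b + 2)*(b^2 - 2*b - 8) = (b + 2)^2*(b - 4)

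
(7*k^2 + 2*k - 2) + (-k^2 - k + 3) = 6*k^2 + k + 1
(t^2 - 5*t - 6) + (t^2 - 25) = 2*t^2 - 5*t - 31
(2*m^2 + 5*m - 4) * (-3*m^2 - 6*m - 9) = -6*m^4 - 27*m^3 - 36*m^2 - 21*m + 36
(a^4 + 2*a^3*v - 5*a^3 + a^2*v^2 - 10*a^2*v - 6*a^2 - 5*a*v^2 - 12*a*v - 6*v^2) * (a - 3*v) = a^5 - a^4*v - 5*a^4 - 5*a^3*v^2 + 5*a^3*v - 6*a^3 - 3*a^2*v^3 + 25*a^2*v^2 + 6*a^2*v + 15*a*v^3 + 30*a*v^2 + 18*v^3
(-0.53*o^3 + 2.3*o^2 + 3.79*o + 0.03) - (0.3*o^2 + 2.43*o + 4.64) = -0.53*o^3 + 2.0*o^2 + 1.36*o - 4.61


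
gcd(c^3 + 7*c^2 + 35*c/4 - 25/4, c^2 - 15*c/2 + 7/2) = c - 1/2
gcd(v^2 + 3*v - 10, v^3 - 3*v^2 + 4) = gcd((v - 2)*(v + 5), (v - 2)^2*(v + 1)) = v - 2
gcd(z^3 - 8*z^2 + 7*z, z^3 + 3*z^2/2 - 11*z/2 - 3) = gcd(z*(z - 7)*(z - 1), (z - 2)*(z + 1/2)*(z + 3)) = 1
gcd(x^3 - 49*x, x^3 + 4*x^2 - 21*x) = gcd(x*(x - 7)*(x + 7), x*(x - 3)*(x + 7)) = x^2 + 7*x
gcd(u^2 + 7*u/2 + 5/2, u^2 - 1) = u + 1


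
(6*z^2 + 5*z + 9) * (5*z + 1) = 30*z^3 + 31*z^2 + 50*z + 9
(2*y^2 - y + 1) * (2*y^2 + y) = 4*y^4 + y^2 + y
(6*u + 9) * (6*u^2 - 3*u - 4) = 36*u^3 + 36*u^2 - 51*u - 36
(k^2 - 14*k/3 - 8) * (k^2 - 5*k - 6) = k^4 - 29*k^3/3 + 28*k^2/3 + 68*k + 48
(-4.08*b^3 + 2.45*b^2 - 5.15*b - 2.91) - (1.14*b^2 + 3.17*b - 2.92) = -4.08*b^3 + 1.31*b^2 - 8.32*b + 0.00999999999999979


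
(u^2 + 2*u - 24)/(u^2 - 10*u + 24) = (u + 6)/(u - 6)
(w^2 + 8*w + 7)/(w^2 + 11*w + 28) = (w + 1)/(w + 4)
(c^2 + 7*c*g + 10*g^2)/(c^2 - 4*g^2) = (c + 5*g)/(c - 2*g)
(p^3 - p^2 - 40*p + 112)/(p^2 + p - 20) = (p^2 + 3*p - 28)/(p + 5)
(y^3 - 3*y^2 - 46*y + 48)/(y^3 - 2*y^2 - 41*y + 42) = (y - 8)/(y - 7)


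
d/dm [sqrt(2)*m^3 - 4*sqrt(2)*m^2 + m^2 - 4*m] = 3*sqrt(2)*m^2 - 8*sqrt(2)*m + 2*m - 4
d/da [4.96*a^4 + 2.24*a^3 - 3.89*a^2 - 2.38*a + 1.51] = 19.84*a^3 + 6.72*a^2 - 7.78*a - 2.38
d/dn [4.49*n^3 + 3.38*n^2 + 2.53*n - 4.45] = 13.47*n^2 + 6.76*n + 2.53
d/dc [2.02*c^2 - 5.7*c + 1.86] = 4.04*c - 5.7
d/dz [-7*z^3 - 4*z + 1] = -21*z^2 - 4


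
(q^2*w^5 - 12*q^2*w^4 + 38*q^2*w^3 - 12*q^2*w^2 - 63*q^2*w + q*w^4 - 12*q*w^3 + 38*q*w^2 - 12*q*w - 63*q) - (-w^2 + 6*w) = q^2*w^5 - 12*q^2*w^4 + 38*q^2*w^3 - 12*q^2*w^2 - 63*q^2*w + q*w^4 - 12*q*w^3 + 38*q*w^2 - 12*q*w - 63*q + w^2 - 6*w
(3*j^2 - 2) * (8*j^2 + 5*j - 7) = 24*j^4 + 15*j^3 - 37*j^2 - 10*j + 14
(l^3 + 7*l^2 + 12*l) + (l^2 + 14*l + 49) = l^3 + 8*l^2 + 26*l + 49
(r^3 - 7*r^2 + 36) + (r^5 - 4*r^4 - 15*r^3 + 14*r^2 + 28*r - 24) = r^5 - 4*r^4 - 14*r^3 + 7*r^2 + 28*r + 12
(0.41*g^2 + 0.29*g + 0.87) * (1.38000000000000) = 0.5658*g^2 + 0.4002*g + 1.2006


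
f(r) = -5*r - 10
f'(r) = -5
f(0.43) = -12.15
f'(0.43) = -5.00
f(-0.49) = -7.55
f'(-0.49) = -5.00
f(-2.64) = 3.20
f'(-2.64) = -5.00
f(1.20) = -16.00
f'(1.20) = -5.00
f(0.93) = -14.65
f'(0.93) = -5.00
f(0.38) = -11.90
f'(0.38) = -5.00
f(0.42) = -12.10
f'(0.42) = -5.00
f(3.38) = -26.90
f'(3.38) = -5.00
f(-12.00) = 50.00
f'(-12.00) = -5.00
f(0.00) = -10.00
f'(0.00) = -5.00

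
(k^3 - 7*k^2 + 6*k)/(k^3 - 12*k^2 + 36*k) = (k - 1)/(k - 6)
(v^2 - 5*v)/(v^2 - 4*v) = (v - 5)/(v - 4)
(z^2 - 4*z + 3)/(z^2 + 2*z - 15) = (z - 1)/(z + 5)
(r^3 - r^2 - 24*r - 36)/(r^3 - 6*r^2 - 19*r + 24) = (r^2 - 4*r - 12)/(r^2 - 9*r + 8)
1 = 1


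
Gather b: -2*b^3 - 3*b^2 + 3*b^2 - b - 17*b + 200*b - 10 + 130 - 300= -2*b^3 + 182*b - 180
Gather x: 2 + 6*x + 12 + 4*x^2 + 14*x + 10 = 4*x^2 + 20*x + 24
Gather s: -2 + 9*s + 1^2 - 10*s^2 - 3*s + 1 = -10*s^2 + 6*s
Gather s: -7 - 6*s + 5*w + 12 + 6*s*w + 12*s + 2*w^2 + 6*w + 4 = s*(6*w + 6) + 2*w^2 + 11*w + 9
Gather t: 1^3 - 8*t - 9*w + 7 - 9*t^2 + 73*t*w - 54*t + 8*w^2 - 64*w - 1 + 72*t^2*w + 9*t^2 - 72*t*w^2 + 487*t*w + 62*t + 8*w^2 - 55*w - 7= 72*t^2*w + t*(-72*w^2 + 560*w) + 16*w^2 - 128*w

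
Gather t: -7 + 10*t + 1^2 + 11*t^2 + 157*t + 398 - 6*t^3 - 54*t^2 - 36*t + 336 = -6*t^3 - 43*t^2 + 131*t + 728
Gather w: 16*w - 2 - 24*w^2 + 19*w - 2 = -24*w^2 + 35*w - 4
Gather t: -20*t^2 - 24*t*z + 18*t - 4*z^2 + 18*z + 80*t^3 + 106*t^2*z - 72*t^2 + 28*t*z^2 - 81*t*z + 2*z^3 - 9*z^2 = 80*t^3 + t^2*(106*z - 92) + t*(28*z^2 - 105*z + 18) + 2*z^3 - 13*z^2 + 18*z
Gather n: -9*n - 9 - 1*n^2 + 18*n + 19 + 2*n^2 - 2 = n^2 + 9*n + 8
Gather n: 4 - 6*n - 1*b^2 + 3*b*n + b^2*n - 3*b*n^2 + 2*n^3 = -b^2 - 3*b*n^2 + 2*n^3 + n*(b^2 + 3*b - 6) + 4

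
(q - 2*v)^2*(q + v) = q^3 - 3*q^2*v + 4*v^3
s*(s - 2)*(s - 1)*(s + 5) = s^4 + 2*s^3 - 13*s^2 + 10*s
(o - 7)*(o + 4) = o^2 - 3*o - 28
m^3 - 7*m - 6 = (m - 3)*(m + 1)*(m + 2)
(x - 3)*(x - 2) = x^2 - 5*x + 6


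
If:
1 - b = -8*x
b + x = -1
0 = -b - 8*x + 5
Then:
No Solution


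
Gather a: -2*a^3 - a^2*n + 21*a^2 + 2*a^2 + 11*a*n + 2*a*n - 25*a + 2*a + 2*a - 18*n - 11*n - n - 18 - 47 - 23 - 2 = -2*a^3 + a^2*(23 - n) + a*(13*n - 21) - 30*n - 90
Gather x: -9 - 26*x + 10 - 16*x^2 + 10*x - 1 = -16*x^2 - 16*x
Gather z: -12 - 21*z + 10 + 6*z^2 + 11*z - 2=6*z^2 - 10*z - 4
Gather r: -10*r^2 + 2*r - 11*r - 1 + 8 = -10*r^2 - 9*r + 7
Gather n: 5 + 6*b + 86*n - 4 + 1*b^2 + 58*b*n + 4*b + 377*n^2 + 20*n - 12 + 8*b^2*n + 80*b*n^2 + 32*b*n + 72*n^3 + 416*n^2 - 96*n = b^2 + 10*b + 72*n^3 + n^2*(80*b + 793) + n*(8*b^2 + 90*b + 10) - 11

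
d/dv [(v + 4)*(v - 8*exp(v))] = v - (v + 4)*(8*exp(v) - 1) - 8*exp(v)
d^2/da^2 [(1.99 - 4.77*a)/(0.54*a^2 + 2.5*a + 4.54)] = (-(1.08*a + 2.5)*(2.16*a + 5.0)*(4.77*a - 1.99) + (15.4548*a + 21.7008)*(0.54*a^2 + 2.5*a + 4.54))/(0.54*a^2 + 2.5*a + 4.54)^3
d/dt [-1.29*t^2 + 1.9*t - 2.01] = 1.9 - 2.58*t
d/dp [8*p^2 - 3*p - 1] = 16*p - 3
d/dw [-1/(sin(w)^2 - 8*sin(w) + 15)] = 2*(sin(w) - 4)*cos(w)/(sin(w)^2 - 8*sin(w) + 15)^2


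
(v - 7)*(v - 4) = v^2 - 11*v + 28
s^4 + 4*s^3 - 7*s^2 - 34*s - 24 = (s - 3)*(s + 1)*(s + 2)*(s + 4)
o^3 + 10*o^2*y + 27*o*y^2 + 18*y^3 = (o + y)*(o + 3*y)*(o + 6*y)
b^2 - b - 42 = (b - 7)*(b + 6)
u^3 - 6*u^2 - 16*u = u*(u - 8)*(u + 2)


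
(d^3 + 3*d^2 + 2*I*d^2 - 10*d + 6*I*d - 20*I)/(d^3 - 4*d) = (d^2 + d*(5 + 2*I) + 10*I)/(d*(d + 2))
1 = 1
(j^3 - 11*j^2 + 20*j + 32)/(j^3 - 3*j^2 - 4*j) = (j - 8)/j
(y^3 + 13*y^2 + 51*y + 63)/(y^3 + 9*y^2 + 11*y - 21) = (y + 3)/(y - 1)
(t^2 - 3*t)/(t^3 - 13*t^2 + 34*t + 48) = t*(t - 3)/(t^3 - 13*t^2 + 34*t + 48)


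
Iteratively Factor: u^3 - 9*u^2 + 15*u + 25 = (u - 5)*(u^2 - 4*u - 5) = (u - 5)*(u + 1)*(u - 5)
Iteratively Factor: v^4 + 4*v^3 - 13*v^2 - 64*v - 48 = (v + 3)*(v^3 + v^2 - 16*v - 16) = (v + 3)*(v + 4)*(v^2 - 3*v - 4) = (v + 1)*(v + 3)*(v + 4)*(v - 4)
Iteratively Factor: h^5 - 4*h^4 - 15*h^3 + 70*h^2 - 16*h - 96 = (h - 3)*(h^4 - h^3 - 18*h^2 + 16*h + 32) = (h - 3)*(h - 2)*(h^3 + h^2 - 16*h - 16) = (h - 4)*(h - 3)*(h - 2)*(h^2 + 5*h + 4) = (h - 4)*(h - 3)*(h - 2)*(h + 4)*(h + 1)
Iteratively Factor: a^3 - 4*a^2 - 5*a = (a)*(a^2 - 4*a - 5) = a*(a - 5)*(a + 1)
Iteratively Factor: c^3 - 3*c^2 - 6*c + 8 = (c - 1)*(c^2 - 2*c - 8) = (c - 1)*(c + 2)*(c - 4)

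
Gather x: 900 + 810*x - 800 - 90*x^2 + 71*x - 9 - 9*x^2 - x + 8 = -99*x^2 + 880*x + 99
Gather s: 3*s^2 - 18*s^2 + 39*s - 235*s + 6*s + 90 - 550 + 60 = -15*s^2 - 190*s - 400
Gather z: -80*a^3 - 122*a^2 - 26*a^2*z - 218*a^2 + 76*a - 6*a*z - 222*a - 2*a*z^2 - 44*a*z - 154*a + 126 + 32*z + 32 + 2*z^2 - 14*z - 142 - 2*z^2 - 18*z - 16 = -80*a^3 - 340*a^2 - 2*a*z^2 - 300*a + z*(-26*a^2 - 50*a)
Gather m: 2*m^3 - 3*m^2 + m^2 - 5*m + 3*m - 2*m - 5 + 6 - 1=2*m^3 - 2*m^2 - 4*m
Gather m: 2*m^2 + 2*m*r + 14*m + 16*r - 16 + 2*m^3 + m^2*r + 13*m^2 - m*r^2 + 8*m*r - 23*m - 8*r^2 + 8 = 2*m^3 + m^2*(r + 15) + m*(-r^2 + 10*r - 9) - 8*r^2 + 16*r - 8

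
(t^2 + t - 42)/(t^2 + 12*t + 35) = (t - 6)/(t + 5)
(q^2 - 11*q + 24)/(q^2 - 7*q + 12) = (q - 8)/(q - 4)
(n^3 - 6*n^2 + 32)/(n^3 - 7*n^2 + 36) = (n^2 - 8*n + 16)/(n^2 - 9*n + 18)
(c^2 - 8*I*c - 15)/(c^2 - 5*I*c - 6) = (c - 5*I)/(c - 2*I)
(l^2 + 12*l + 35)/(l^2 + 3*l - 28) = (l + 5)/(l - 4)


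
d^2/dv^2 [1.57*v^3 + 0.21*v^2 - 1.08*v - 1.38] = 9.42*v + 0.42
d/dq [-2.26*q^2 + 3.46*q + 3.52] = 3.46 - 4.52*q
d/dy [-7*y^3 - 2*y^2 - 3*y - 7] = -21*y^2 - 4*y - 3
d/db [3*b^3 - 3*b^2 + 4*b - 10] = 9*b^2 - 6*b + 4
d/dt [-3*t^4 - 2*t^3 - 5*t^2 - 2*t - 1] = -12*t^3 - 6*t^2 - 10*t - 2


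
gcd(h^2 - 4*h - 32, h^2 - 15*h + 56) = h - 8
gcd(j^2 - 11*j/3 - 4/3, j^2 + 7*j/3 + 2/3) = j + 1/3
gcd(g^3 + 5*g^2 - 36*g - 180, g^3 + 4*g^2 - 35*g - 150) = g^2 - g - 30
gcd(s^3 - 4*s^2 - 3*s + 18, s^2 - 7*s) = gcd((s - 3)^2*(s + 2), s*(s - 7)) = 1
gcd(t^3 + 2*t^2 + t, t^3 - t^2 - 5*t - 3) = t^2 + 2*t + 1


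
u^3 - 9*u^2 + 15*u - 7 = (u - 7)*(u - 1)^2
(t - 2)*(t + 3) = t^2 + t - 6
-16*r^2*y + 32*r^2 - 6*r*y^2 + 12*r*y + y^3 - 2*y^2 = (-8*r + y)*(2*r + y)*(y - 2)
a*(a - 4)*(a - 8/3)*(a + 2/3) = a^4 - 6*a^3 + 56*a^2/9 + 64*a/9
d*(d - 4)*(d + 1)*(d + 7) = d^4 + 4*d^3 - 25*d^2 - 28*d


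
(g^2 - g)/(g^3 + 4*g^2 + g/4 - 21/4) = 4*g/(4*g^2 + 20*g + 21)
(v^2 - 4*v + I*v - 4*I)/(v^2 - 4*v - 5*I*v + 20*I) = (v + I)/(v - 5*I)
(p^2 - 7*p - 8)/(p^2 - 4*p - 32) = (p + 1)/(p + 4)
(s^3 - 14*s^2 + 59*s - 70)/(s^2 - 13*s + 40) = (s^2 - 9*s + 14)/(s - 8)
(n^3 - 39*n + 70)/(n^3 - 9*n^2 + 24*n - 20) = (n + 7)/(n - 2)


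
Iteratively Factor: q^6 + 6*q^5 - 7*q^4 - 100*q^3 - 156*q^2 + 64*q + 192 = (q - 4)*(q^5 + 10*q^4 + 33*q^3 + 32*q^2 - 28*q - 48) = (q - 4)*(q + 2)*(q^4 + 8*q^3 + 17*q^2 - 2*q - 24) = (q - 4)*(q - 1)*(q + 2)*(q^3 + 9*q^2 + 26*q + 24) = (q - 4)*(q - 1)*(q + 2)*(q + 3)*(q^2 + 6*q + 8) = (q - 4)*(q - 1)*(q + 2)^2*(q + 3)*(q + 4)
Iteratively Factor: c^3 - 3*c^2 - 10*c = (c + 2)*(c^2 - 5*c) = (c - 5)*(c + 2)*(c)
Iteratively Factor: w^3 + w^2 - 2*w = (w - 1)*(w^2 + 2*w) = w*(w - 1)*(w + 2)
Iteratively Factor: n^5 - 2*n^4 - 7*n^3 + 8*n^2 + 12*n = (n + 2)*(n^4 - 4*n^3 + n^2 + 6*n) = (n + 1)*(n + 2)*(n^3 - 5*n^2 + 6*n) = n*(n + 1)*(n + 2)*(n^2 - 5*n + 6) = n*(n - 2)*(n + 1)*(n + 2)*(n - 3)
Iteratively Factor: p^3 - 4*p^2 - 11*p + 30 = (p - 2)*(p^2 - 2*p - 15) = (p - 2)*(p + 3)*(p - 5)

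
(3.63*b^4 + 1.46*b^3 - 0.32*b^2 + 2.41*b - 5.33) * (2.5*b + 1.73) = 9.075*b^5 + 9.9299*b^4 + 1.7258*b^3 + 5.4714*b^2 - 9.1557*b - 9.2209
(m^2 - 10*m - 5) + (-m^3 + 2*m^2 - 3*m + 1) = -m^3 + 3*m^2 - 13*m - 4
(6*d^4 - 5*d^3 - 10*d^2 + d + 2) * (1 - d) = -6*d^5 + 11*d^4 + 5*d^3 - 11*d^2 - d + 2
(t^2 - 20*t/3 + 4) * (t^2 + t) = t^4 - 17*t^3/3 - 8*t^2/3 + 4*t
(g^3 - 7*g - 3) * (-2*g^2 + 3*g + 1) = -2*g^5 + 3*g^4 + 15*g^3 - 15*g^2 - 16*g - 3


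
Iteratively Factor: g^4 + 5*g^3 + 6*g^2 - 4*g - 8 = (g + 2)*(g^3 + 3*g^2 - 4) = (g + 2)^2*(g^2 + g - 2) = (g - 1)*(g + 2)^2*(g + 2)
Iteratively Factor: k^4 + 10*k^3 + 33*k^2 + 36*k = (k)*(k^3 + 10*k^2 + 33*k + 36) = k*(k + 4)*(k^2 + 6*k + 9) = k*(k + 3)*(k + 4)*(k + 3)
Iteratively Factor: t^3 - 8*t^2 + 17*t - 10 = (t - 5)*(t^2 - 3*t + 2) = (t - 5)*(t - 1)*(t - 2)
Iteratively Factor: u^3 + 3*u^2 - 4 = (u - 1)*(u^2 + 4*u + 4) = (u - 1)*(u + 2)*(u + 2)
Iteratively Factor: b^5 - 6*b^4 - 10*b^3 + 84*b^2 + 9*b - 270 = (b + 3)*(b^4 - 9*b^3 + 17*b^2 + 33*b - 90) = (b - 3)*(b + 3)*(b^3 - 6*b^2 - b + 30) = (b - 3)^2*(b + 3)*(b^2 - 3*b - 10) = (b - 3)^2*(b + 2)*(b + 3)*(b - 5)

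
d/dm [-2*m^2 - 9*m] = -4*m - 9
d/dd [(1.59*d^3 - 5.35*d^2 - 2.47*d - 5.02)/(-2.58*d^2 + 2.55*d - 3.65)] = (-4.1022*d^4 + 8.109*d^3 - 37.4256*d^2 + 13.1518*d + 21.8165)/(6.6564*d^4 - 13.158*d^3 + 25.3365*d^2 - 18.615*d + 13.3225)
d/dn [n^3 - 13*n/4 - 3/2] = 3*n^2 - 13/4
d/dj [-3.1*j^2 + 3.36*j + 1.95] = 3.36 - 6.2*j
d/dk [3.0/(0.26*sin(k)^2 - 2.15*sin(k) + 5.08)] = (6.45 - 1.56*sin(k))*cos(k)/(0.26*sin(k)^2 - 2.15*sin(k) + 5.08)^2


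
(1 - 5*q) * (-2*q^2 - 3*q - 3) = 10*q^3 + 13*q^2 + 12*q - 3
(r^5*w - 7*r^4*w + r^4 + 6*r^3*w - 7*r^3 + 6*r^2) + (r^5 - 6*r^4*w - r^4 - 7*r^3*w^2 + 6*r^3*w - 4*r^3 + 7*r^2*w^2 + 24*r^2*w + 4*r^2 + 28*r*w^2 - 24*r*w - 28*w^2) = r^5*w + r^5 - 13*r^4*w - 7*r^3*w^2 + 12*r^3*w - 11*r^3 + 7*r^2*w^2 + 24*r^2*w + 10*r^2 + 28*r*w^2 - 24*r*w - 28*w^2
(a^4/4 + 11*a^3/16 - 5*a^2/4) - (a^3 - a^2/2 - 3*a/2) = a^4/4 - 5*a^3/16 - 3*a^2/4 + 3*a/2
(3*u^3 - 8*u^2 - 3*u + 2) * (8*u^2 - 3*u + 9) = 24*u^5 - 73*u^4 + 27*u^3 - 47*u^2 - 33*u + 18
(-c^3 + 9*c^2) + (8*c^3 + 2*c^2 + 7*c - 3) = 7*c^3 + 11*c^2 + 7*c - 3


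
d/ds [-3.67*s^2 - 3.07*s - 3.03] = -7.34*s - 3.07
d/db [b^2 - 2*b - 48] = 2*b - 2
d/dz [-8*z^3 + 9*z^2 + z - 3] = -24*z^2 + 18*z + 1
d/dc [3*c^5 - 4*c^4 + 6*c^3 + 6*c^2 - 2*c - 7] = 15*c^4 - 16*c^3 + 18*c^2 + 12*c - 2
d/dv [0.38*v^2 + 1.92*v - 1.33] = 0.76*v + 1.92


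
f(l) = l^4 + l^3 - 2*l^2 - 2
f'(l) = 4*l^3 + 3*l^2 - 4*l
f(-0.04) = -2.00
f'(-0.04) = 0.16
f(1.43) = 1.02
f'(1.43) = 12.11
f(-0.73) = -3.17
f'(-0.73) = 2.96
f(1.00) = -2.00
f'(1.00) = 3.00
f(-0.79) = -3.35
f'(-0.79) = 3.06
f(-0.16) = -2.05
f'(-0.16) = 0.70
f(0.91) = -2.22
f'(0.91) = 1.86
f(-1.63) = -4.59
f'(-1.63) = -2.83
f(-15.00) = 46798.00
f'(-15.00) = -12765.00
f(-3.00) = 34.00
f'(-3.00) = -69.00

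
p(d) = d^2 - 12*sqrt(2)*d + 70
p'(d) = 2*d - 12*sqrt(2)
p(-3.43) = 139.97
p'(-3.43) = -23.83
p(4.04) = 17.76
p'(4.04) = -8.89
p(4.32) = 15.35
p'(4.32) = -8.33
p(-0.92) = 86.46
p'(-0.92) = -18.81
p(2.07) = 39.16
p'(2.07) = -12.83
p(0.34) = 64.35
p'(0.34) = -16.29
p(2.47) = 34.18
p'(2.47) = -12.03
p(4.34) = 15.18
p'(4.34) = -8.29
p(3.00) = 28.09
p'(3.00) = -10.97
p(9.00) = -1.74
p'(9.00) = 1.03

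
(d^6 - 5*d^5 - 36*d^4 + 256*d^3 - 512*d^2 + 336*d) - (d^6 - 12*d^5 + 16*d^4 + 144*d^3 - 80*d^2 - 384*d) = 7*d^5 - 52*d^4 + 112*d^3 - 432*d^2 + 720*d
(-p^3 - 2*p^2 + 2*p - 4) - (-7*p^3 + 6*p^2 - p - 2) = 6*p^3 - 8*p^2 + 3*p - 2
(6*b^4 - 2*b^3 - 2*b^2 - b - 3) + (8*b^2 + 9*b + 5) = 6*b^4 - 2*b^3 + 6*b^2 + 8*b + 2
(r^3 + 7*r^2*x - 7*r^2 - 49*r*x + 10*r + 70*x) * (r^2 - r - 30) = r^5 + 7*r^4*x - 8*r^4 - 56*r^3*x - 13*r^3 - 91*r^2*x + 200*r^2 + 1400*r*x - 300*r - 2100*x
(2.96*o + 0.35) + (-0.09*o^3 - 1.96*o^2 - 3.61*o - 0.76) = -0.09*o^3 - 1.96*o^2 - 0.65*o - 0.41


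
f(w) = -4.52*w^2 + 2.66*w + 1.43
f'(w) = 2.66 - 9.04*w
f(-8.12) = -318.19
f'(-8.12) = 76.06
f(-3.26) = -55.28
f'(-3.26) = 32.13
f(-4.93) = -121.54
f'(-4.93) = 47.23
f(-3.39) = -59.53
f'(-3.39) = 33.31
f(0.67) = 1.18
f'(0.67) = -3.40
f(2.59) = -22.00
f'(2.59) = -20.75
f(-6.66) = -216.77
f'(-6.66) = 62.87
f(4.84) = -91.58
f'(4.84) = -41.09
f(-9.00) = -388.63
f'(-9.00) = 84.02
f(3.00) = -31.27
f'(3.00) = -24.46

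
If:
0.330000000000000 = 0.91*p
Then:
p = 0.36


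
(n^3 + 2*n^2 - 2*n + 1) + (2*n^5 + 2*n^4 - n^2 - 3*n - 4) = 2*n^5 + 2*n^4 + n^3 + n^2 - 5*n - 3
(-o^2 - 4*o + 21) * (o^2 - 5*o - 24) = -o^4 + o^3 + 65*o^2 - 9*o - 504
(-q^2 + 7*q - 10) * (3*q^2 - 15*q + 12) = -3*q^4 + 36*q^3 - 147*q^2 + 234*q - 120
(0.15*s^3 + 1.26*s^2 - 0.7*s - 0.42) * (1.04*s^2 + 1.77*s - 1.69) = 0.156*s^5 + 1.5759*s^4 + 1.2487*s^3 - 3.8052*s^2 + 0.4396*s + 0.7098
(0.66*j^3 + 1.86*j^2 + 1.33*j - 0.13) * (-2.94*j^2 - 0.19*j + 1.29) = -1.9404*j^5 - 5.5938*j^4 - 3.4122*j^3 + 2.5289*j^2 + 1.7404*j - 0.1677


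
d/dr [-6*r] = -6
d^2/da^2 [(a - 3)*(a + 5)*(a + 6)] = 6*a + 16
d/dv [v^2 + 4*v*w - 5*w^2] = 2*v + 4*w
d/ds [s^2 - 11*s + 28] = 2*s - 11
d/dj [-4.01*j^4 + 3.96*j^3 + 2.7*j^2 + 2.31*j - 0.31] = -16.04*j^3 + 11.88*j^2 + 5.4*j + 2.31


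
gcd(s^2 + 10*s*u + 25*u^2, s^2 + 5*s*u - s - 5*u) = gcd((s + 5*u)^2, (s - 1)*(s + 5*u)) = s + 5*u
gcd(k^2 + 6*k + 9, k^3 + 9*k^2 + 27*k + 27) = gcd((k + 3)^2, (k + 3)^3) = k^2 + 6*k + 9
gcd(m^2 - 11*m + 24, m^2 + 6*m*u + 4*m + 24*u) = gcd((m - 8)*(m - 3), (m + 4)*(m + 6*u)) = 1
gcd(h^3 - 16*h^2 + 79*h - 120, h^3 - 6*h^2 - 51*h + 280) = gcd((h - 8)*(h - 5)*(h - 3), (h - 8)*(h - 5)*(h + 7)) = h^2 - 13*h + 40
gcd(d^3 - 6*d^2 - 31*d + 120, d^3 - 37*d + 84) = d - 3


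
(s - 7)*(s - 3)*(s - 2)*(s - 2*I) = s^4 - 12*s^3 - 2*I*s^3 + 41*s^2 + 24*I*s^2 - 42*s - 82*I*s + 84*I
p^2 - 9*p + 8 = (p - 8)*(p - 1)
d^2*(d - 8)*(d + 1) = d^4 - 7*d^3 - 8*d^2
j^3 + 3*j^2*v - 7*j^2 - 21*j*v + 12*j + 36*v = (j - 4)*(j - 3)*(j + 3*v)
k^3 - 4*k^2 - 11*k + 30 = (k - 5)*(k - 2)*(k + 3)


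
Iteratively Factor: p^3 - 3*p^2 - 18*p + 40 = (p + 4)*(p^2 - 7*p + 10) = (p - 5)*(p + 4)*(p - 2)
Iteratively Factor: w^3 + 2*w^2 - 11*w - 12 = (w + 1)*(w^2 + w - 12) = (w - 3)*(w + 1)*(w + 4)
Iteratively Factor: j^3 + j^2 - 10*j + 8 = (j - 2)*(j^2 + 3*j - 4) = (j - 2)*(j + 4)*(j - 1)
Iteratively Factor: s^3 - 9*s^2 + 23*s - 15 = (s - 5)*(s^2 - 4*s + 3) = (s - 5)*(s - 1)*(s - 3)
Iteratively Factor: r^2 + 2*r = (r + 2)*(r)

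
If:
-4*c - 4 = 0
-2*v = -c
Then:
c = -1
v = -1/2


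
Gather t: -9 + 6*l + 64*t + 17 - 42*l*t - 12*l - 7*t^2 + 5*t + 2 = -6*l - 7*t^2 + t*(69 - 42*l) + 10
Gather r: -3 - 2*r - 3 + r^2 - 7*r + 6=r^2 - 9*r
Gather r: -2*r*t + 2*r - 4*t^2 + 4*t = r*(2 - 2*t) - 4*t^2 + 4*t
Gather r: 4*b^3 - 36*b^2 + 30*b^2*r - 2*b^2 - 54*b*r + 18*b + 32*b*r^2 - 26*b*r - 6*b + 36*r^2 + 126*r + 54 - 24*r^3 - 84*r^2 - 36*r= 4*b^3 - 38*b^2 + 12*b - 24*r^3 + r^2*(32*b - 48) + r*(30*b^2 - 80*b + 90) + 54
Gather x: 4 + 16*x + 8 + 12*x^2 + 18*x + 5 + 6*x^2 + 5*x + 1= 18*x^2 + 39*x + 18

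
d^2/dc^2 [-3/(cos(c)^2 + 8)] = 6*(2*sin(c)^4 + 15*sin(c)^2 - 9)/(cos(c)^2 + 8)^3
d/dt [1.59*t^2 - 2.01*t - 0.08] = 3.18*t - 2.01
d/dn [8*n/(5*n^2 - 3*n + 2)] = 8*(2 - 5*n^2)/(25*n^4 - 30*n^3 + 29*n^2 - 12*n + 4)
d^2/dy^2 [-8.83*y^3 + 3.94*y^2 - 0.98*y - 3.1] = 7.88 - 52.98*y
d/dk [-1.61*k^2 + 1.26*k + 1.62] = 1.26 - 3.22*k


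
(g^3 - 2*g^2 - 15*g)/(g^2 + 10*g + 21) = g*(g - 5)/(g + 7)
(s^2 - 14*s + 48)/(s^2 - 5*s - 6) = (s - 8)/(s + 1)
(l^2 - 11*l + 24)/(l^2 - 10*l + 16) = (l - 3)/(l - 2)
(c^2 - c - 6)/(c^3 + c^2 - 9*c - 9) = (c + 2)/(c^2 + 4*c + 3)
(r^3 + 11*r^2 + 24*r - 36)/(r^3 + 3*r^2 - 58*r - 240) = (r^2 + 5*r - 6)/(r^2 - 3*r - 40)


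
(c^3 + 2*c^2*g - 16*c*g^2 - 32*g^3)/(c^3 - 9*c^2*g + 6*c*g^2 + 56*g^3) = (c + 4*g)/(c - 7*g)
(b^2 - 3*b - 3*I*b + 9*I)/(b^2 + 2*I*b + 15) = (b - 3)/(b + 5*I)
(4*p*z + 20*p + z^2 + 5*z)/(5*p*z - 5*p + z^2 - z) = (4*p*z + 20*p + z^2 + 5*z)/(5*p*z - 5*p + z^2 - z)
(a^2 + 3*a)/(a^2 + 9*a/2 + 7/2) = 2*a*(a + 3)/(2*a^2 + 9*a + 7)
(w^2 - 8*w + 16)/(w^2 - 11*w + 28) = (w - 4)/(w - 7)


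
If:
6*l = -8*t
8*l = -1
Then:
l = -1/8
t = 3/32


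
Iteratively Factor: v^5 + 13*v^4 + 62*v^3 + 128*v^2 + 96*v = (v + 3)*(v^4 + 10*v^3 + 32*v^2 + 32*v) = v*(v + 3)*(v^3 + 10*v^2 + 32*v + 32) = v*(v + 3)*(v + 4)*(v^2 + 6*v + 8) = v*(v + 3)*(v + 4)^2*(v + 2)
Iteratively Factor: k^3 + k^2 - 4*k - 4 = (k + 1)*(k^2 - 4) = (k - 2)*(k + 1)*(k + 2)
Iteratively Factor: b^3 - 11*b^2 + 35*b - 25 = (b - 5)*(b^2 - 6*b + 5) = (b - 5)^2*(b - 1)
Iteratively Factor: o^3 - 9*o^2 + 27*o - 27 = (o - 3)*(o^2 - 6*o + 9) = (o - 3)^2*(o - 3)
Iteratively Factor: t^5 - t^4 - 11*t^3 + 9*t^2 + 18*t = (t - 3)*(t^4 + 2*t^3 - 5*t^2 - 6*t) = t*(t - 3)*(t^3 + 2*t^2 - 5*t - 6) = t*(t - 3)*(t - 2)*(t^2 + 4*t + 3) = t*(t - 3)*(t - 2)*(t + 3)*(t + 1)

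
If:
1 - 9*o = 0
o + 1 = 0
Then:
No Solution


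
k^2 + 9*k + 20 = (k + 4)*(k + 5)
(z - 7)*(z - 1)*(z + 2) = z^3 - 6*z^2 - 9*z + 14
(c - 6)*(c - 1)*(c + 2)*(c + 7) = c^4 + 2*c^3 - 43*c^2 - 44*c + 84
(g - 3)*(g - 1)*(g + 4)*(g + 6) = g^4 + 6*g^3 - 13*g^2 - 66*g + 72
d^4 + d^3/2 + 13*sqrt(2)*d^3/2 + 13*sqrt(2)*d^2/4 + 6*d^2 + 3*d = d*(d + 1/2)*(d + sqrt(2)/2)*(d + 6*sqrt(2))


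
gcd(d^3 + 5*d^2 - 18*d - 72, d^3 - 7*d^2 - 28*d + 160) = d - 4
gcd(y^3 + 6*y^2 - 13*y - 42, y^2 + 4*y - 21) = y^2 + 4*y - 21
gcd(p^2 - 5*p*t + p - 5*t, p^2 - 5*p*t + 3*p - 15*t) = p - 5*t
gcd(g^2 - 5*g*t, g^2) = g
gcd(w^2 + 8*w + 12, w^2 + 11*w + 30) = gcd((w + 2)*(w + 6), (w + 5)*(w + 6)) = w + 6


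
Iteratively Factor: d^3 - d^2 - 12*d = (d)*(d^2 - d - 12) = d*(d + 3)*(d - 4)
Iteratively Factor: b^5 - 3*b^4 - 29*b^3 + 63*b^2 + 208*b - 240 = (b + 3)*(b^4 - 6*b^3 - 11*b^2 + 96*b - 80) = (b - 5)*(b + 3)*(b^3 - b^2 - 16*b + 16) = (b - 5)*(b - 1)*(b + 3)*(b^2 - 16) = (b - 5)*(b - 1)*(b + 3)*(b + 4)*(b - 4)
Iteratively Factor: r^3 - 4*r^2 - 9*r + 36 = (r - 3)*(r^2 - r - 12) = (r - 4)*(r - 3)*(r + 3)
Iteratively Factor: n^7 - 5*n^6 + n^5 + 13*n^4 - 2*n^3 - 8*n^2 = (n - 1)*(n^6 - 4*n^5 - 3*n^4 + 10*n^3 + 8*n^2) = (n - 1)*(n + 1)*(n^5 - 5*n^4 + 2*n^3 + 8*n^2) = (n - 1)*(n + 1)^2*(n^4 - 6*n^3 + 8*n^2) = n*(n - 1)*(n + 1)^2*(n^3 - 6*n^2 + 8*n) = n*(n - 2)*(n - 1)*(n + 1)^2*(n^2 - 4*n) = n*(n - 4)*(n - 2)*(n - 1)*(n + 1)^2*(n)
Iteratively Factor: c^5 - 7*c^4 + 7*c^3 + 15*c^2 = (c + 1)*(c^4 - 8*c^3 + 15*c^2) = (c - 3)*(c + 1)*(c^3 - 5*c^2) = c*(c - 3)*(c + 1)*(c^2 - 5*c) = c*(c - 5)*(c - 3)*(c + 1)*(c)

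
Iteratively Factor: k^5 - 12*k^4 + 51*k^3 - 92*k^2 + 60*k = (k - 2)*(k^4 - 10*k^3 + 31*k^2 - 30*k) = k*(k - 2)*(k^3 - 10*k^2 + 31*k - 30) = k*(k - 2)^2*(k^2 - 8*k + 15) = k*(k - 3)*(k - 2)^2*(k - 5)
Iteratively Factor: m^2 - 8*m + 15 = (m - 5)*(m - 3)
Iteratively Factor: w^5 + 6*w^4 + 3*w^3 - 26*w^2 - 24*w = (w + 4)*(w^4 + 2*w^3 - 5*w^2 - 6*w) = (w + 1)*(w + 4)*(w^3 + w^2 - 6*w) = (w - 2)*(w + 1)*(w + 4)*(w^2 + 3*w) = (w - 2)*(w + 1)*(w + 3)*(w + 4)*(w)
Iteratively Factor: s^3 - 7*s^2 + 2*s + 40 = (s + 2)*(s^2 - 9*s + 20) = (s - 5)*(s + 2)*(s - 4)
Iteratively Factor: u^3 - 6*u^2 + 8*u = (u)*(u^2 - 6*u + 8) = u*(u - 4)*(u - 2)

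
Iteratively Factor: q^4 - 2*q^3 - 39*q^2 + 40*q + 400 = (q - 5)*(q^3 + 3*q^2 - 24*q - 80) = (q - 5)*(q + 4)*(q^2 - q - 20) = (q - 5)*(q + 4)^2*(q - 5)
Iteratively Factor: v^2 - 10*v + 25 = (v - 5)*(v - 5)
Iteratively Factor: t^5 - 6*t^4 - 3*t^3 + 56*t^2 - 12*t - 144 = (t - 3)*(t^4 - 3*t^3 - 12*t^2 + 20*t + 48) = (t - 3)^2*(t^3 - 12*t - 16) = (t - 3)^2*(t + 2)*(t^2 - 2*t - 8) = (t - 3)^2*(t + 2)^2*(t - 4)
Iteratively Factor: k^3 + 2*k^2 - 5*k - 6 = (k + 1)*(k^2 + k - 6) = (k - 2)*(k + 1)*(k + 3)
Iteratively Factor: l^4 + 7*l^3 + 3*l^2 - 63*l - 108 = (l + 3)*(l^3 + 4*l^2 - 9*l - 36) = (l - 3)*(l + 3)*(l^2 + 7*l + 12) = (l - 3)*(l + 3)*(l + 4)*(l + 3)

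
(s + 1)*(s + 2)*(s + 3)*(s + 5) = s^4 + 11*s^3 + 41*s^2 + 61*s + 30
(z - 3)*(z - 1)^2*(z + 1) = z^4 - 4*z^3 + 2*z^2 + 4*z - 3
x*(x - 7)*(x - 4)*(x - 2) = x^4 - 13*x^3 + 50*x^2 - 56*x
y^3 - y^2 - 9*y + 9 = (y - 3)*(y - 1)*(y + 3)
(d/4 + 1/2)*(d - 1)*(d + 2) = d^3/4 + 3*d^2/4 - 1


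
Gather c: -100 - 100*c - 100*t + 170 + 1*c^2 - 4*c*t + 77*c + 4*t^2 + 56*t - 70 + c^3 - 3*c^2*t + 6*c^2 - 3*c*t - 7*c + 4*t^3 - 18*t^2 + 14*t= c^3 + c^2*(7 - 3*t) + c*(-7*t - 30) + 4*t^3 - 14*t^2 - 30*t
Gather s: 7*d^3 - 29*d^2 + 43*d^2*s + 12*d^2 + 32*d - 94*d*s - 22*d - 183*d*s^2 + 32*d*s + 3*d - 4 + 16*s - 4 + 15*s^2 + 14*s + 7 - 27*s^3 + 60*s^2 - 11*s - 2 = 7*d^3 - 17*d^2 + 13*d - 27*s^3 + s^2*(75 - 183*d) + s*(43*d^2 - 62*d + 19) - 3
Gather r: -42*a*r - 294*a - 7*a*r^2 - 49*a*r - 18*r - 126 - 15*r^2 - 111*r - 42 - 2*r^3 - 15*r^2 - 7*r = -294*a - 2*r^3 + r^2*(-7*a - 30) + r*(-91*a - 136) - 168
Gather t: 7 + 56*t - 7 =56*t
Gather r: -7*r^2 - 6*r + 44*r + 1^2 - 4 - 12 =-7*r^2 + 38*r - 15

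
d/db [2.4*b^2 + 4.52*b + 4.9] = 4.8*b + 4.52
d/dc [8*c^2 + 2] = 16*c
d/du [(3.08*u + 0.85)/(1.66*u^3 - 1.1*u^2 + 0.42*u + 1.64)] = (-10.2256*u^3 - 0.844999999999999*u^2 + 1.87*u + 4.6942)/(2.7556*u^6 - 3.652*u^5 + 2.6044*u^4 + 4.5208*u^3 - 3.4316*u^2 + 1.3776*u + 2.6896)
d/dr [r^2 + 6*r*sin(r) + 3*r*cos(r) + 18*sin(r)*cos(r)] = -3*r*sin(r) + 6*r*cos(r) + 2*r + 6*sin(r) + 3*cos(r) + 18*cos(2*r)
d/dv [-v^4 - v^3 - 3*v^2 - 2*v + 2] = -4*v^3 - 3*v^2 - 6*v - 2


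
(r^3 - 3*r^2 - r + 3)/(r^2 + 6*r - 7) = (r^2 - 2*r - 3)/(r + 7)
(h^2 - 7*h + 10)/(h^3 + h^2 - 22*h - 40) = (h - 2)/(h^2 + 6*h + 8)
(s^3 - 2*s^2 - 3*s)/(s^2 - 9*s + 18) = s*(s + 1)/(s - 6)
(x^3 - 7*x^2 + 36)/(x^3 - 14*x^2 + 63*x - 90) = (x + 2)/(x - 5)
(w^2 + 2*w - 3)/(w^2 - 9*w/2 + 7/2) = 2*(w + 3)/(2*w - 7)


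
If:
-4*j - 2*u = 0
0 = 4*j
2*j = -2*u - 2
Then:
No Solution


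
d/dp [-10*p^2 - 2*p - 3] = -20*p - 2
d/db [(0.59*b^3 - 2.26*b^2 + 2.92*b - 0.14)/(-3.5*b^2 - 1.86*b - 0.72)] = (-2.065*b^4 - 2.1948*b^3 + 13.1492*b^2 + 2.2744*b - 2.3628)/(12.25*b^4 + 13.02*b^3 + 8.4996*b^2 + 2.6784*b + 0.5184)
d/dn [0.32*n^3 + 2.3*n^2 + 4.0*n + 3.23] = 0.96*n^2 + 4.6*n + 4.0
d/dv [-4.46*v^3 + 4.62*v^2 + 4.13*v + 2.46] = -13.38*v^2 + 9.24*v + 4.13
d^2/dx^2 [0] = 0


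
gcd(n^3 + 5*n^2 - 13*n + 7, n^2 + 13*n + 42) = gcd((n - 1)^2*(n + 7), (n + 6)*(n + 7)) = n + 7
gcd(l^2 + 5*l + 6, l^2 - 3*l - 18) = l + 3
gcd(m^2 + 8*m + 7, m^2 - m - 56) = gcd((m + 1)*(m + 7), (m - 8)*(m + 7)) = m + 7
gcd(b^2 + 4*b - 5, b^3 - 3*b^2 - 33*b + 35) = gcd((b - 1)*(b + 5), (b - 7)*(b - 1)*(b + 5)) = b^2 + 4*b - 5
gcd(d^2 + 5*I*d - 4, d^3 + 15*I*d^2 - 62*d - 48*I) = d + I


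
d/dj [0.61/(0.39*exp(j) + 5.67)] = -0.2379*exp(j)/(0.39*exp(j) + 5.67)^2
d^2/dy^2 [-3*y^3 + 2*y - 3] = -18*y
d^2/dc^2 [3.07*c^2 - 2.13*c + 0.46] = 6.14000000000000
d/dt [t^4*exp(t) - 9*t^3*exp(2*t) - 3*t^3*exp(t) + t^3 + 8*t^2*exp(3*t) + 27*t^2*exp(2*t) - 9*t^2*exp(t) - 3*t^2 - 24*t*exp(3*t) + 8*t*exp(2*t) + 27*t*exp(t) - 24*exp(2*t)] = t^4*exp(t) - 18*t^3*exp(2*t) + t^3*exp(t) + 24*t^2*exp(3*t) + 27*t^2*exp(2*t) - 18*t^2*exp(t) + 3*t^2 - 56*t*exp(3*t) + 70*t*exp(2*t) + 9*t*exp(t) - 6*t - 24*exp(3*t) - 40*exp(2*t) + 27*exp(t)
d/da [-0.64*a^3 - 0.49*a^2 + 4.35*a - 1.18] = -1.92*a^2 - 0.98*a + 4.35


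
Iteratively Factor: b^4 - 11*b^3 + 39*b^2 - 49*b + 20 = (b - 1)*(b^3 - 10*b^2 + 29*b - 20) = (b - 1)^2*(b^2 - 9*b + 20) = (b - 5)*(b - 1)^2*(b - 4)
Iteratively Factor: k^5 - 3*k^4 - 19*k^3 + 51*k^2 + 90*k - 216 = (k - 2)*(k^4 - k^3 - 21*k^2 + 9*k + 108) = (k - 2)*(k + 3)*(k^3 - 4*k^2 - 9*k + 36) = (k - 3)*(k - 2)*(k + 3)*(k^2 - k - 12) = (k - 3)*(k - 2)*(k + 3)^2*(k - 4)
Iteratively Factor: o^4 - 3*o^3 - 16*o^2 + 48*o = (o + 4)*(o^3 - 7*o^2 + 12*o) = (o - 4)*(o + 4)*(o^2 - 3*o) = (o - 4)*(o - 3)*(o + 4)*(o)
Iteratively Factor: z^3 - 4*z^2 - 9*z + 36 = (z - 4)*(z^2 - 9) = (z - 4)*(z + 3)*(z - 3)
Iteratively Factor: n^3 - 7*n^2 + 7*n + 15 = (n - 3)*(n^2 - 4*n - 5) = (n - 3)*(n + 1)*(n - 5)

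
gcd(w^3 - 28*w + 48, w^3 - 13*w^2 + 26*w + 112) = 1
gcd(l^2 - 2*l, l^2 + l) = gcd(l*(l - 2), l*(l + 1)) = l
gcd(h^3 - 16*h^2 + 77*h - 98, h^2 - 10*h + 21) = h - 7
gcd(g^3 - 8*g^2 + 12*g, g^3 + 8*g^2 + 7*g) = g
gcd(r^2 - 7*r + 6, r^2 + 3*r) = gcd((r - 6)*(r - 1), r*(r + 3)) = 1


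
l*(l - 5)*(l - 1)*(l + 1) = l^4 - 5*l^3 - l^2 + 5*l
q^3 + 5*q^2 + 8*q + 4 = (q + 1)*(q + 2)^2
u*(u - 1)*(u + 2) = u^3 + u^2 - 2*u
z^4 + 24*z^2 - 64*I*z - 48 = (z - 2*I)^3*(z + 6*I)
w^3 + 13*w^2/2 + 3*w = w*(w + 1/2)*(w + 6)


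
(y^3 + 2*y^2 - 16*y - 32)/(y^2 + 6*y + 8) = y - 4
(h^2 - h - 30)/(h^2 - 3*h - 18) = (h + 5)/(h + 3)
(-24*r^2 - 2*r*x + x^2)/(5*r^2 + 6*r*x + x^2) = (-24*r^2 - 2*r*x + x^2)/(5*r^2 + 6*r*x + x^2)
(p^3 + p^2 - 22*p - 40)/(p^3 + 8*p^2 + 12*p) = (p^2 - p - 20)/(p*(p + 6))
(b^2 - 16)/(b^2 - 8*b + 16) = (b + 4)/(b - 4)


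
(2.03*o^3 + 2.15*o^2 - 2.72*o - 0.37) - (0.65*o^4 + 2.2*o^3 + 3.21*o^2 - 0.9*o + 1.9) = -0.65*o^4 - 0.17*o^3 - 1.06*o^2 - 1.82*o - 2.27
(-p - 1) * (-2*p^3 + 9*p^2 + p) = 2*p^4 - 7*p^3 - 10*p^2 - p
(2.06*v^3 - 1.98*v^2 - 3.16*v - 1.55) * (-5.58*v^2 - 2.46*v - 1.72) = -11.4948*v^5 + 5.9808*v^4 + 18.9604*v^3 + 19.8282*v^2 + 9.2482*v + 2.666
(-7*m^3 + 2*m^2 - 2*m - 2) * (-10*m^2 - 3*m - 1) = 70*m^5 + m^4 + 21*m^3 + 24*m^2 + 8*m + 2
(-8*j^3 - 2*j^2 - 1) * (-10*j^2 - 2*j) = 80*j^5 + 36*j^4 + 4*j^3 + 10*j^2 + 2*j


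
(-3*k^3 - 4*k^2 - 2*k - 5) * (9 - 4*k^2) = 12*k^5 + 16*k^4 - 19*k^3 - 16*k^2 - 18*k - 45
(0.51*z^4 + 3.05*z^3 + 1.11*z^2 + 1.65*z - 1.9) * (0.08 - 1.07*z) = -0.5457*z^5 - 3.2227*z^4 - 0.9437*z^3 - 1.6767*z^2 + 2.165*z - 0.152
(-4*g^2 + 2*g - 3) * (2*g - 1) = -8*g^3 + 8*g^2 - 8*g + 3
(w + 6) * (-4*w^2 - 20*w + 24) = -4*w^3 - 44*w^2 - 96*w + 144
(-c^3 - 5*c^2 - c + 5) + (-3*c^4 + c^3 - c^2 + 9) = -3*c^4 - 6*c^2 - c + 14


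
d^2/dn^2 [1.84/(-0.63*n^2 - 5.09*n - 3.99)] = (1.460592*n^2 + 11.800656*n - 1.84*(1.26*n + 5.09)*(2.52*n + 10.18) + 9.250416)/(0.63*n^2 + 5.09*n + 3.99)^3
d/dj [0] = 0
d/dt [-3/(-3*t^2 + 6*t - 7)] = 18*(1 - t)/(3*t^2 - 6*t + 7)^2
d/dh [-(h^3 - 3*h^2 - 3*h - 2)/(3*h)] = -2*h/3 + 1 - 2/(3*h^2)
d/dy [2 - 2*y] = -2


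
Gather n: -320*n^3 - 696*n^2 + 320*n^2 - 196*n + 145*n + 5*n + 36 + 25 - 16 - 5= -320*n^3 - 376*n^2 - 46*n + 40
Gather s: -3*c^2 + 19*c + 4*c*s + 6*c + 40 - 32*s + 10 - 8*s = -3*c^2 + 25*c + s*(4*c - 40) + 50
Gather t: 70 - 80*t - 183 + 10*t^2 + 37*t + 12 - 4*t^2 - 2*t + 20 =6*t^2 - 45*t - 81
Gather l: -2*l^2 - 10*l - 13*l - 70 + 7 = -2*l^2 - 23*l - 63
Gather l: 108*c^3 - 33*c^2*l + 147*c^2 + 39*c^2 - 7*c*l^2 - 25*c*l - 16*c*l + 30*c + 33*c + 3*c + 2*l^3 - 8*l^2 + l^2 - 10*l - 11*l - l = 108*c^3 + 186*c^2 + 66*c + 2*l^3 + l^2*(-7*c - 7) + l*(-33*c^2 - 41*c - 22)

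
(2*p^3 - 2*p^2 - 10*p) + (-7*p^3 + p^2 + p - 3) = -5*p^3 - p^2 - 9*p - 3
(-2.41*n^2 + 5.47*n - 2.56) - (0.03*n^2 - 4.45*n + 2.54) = -2.44*n^2 + 9.92*n - 5.1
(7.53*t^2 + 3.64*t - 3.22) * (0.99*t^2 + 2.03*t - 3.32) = 7.4547*t^4 + 18.8895*t^3 - 20.7982*t^2 - 18.6214*t + 10.6904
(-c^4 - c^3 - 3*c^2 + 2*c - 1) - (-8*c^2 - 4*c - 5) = -c^4 - c^3 + 5*c^2 + 6*c + 4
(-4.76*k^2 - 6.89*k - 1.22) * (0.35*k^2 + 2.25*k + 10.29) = -1.666*k^4 - 13.1215*k^3 - 64.9099*k^2 - 73.6431*k - 12.5538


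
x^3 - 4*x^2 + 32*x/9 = x*(x - 8/3)*(x - 4/3)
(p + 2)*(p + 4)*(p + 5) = p^3 + 11*p^2 + 38*p + 40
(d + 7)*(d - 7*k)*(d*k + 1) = d^3*k - 7*d^2*k^2 + 7*d^2*k + d^2 - 49*d*k^2 - 7*d*k + 7*d - 49*k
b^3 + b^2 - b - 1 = (b - 1)*(b + 1)^2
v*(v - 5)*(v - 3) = v^3 - 8*v^2 + 15*v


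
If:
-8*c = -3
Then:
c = 3/8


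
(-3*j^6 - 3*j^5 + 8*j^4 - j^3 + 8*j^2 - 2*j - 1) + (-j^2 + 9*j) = -3*j^6 - 3*j^5 + 8*j^4 - j^3 + 7*j^2 + 7*j - 1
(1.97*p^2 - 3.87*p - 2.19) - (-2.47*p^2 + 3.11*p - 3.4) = 4.44*p^2 - 6.98*p + 1.21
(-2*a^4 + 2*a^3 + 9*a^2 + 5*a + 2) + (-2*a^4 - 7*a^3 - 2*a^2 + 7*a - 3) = -4*a^4 - 5*a^3 + 7*a^2 + 12*a - 1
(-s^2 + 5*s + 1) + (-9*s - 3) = -s^2 - 4*s - 2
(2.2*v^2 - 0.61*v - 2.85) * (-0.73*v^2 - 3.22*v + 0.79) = -1.606*v^4 - 6.6387*v^3 + 5.7827*v^2 + 8.6951*v - 2.2515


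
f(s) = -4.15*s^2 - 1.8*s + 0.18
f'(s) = -8.3*s - 1.8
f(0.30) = -0.73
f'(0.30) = -4.29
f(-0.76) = -0.85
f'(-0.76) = 4.51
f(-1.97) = -12.38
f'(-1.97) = 14.55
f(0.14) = -0.15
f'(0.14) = -2.96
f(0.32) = -0.82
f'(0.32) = -4.46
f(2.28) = -25.50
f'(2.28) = -20.72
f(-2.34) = -18.33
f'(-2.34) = 17.62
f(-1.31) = -4.58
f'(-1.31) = 9.07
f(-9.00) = -319.77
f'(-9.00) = 72.90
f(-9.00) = -319.77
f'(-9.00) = 72.90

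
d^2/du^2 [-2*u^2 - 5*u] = -4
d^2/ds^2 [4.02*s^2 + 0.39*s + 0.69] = 8.04000000000000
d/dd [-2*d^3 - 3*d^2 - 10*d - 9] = -6*d^2 - 6*d - 10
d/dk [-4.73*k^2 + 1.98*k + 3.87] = 1.98 - 9.46*k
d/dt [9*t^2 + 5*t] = 18*t + 5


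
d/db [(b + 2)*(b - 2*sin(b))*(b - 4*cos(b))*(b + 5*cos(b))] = -(b + 2)*(b - 2*sin(b))*(b - 4*cos(b))*(5*sin(b) - 1) + (b + 2)*(b - 2*sin(b))*(b + 5*cos(b))*(4*sin(b) + 1) - (b + 2)*(b - 4*cos(b))*(b + 5*cos(b))*(2*cos(b) - 1) + (b - 2*sin(b))*(b - 4*cos(b))*(b + 5*cos(b))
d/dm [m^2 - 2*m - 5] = 2*m - 2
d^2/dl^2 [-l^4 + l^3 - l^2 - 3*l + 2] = -12*l^2 + 6*l - 2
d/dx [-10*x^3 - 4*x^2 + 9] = 2*x*(-15*x - 4)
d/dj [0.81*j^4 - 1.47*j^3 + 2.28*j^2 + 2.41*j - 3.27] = 3.24*j^3 - 4.41*j^2 + 4.56*j + 2.41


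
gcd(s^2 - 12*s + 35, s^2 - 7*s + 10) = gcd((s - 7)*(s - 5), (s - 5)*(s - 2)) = s - 5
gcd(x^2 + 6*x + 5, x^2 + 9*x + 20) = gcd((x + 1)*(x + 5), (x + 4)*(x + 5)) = x + 5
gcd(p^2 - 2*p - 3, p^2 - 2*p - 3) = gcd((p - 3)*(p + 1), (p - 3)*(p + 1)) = p^2 - 2*p - 3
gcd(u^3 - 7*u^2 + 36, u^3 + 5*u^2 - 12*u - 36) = u^2 - u - 6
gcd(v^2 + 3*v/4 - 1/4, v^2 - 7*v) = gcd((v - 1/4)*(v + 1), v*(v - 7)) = 1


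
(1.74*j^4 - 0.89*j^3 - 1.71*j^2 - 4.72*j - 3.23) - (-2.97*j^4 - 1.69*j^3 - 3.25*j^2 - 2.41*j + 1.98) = 4.71*j^4 + 0.8*j^3 + 1.54*j^2 - 2.31*j - 5.21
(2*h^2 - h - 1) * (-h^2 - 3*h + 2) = -2*h^4 - 5*h^3 + 8*h^2 + h - 2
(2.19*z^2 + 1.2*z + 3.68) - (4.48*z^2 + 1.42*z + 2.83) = -2.29*z^2 - 0.22*z + 0.85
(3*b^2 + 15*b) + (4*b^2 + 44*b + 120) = 7*b^2 + 59*b + 120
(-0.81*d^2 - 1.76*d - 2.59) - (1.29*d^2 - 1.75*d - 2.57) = -2.1*d^2 - 0.01*d - 0.02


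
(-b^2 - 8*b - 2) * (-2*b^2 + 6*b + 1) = 2*b^4 + 10*b^3 - 45*b^2 - 20*b - 2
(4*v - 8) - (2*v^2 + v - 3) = -2*v^2 + 3*v - 5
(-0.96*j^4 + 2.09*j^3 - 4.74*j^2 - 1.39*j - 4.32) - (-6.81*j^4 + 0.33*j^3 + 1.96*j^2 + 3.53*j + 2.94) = 5.85*j^4 + 1.76*j^3 - 6.7*j^2 - 4.92*j - 7.26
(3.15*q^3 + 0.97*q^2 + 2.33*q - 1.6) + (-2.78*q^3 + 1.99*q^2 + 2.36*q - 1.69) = 0.37*q^3 + 2.96*q^2 + 4.69*q - 3.29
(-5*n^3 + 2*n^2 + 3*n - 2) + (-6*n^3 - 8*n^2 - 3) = -11*n^3 - 6*n^2 + 3*n - 5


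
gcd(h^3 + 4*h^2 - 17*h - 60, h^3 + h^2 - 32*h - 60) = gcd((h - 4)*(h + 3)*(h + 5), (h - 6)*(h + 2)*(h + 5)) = h + 5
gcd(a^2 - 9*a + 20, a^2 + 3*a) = 1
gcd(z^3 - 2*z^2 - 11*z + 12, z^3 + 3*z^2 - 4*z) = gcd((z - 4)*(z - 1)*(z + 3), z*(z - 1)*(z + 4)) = z - 1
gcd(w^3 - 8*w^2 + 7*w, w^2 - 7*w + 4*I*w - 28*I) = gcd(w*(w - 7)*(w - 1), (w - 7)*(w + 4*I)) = w - 7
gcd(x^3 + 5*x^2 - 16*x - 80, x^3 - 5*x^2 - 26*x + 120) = x^2 + x - 20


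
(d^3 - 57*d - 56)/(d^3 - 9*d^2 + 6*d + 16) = (d + 7)/(d - 2)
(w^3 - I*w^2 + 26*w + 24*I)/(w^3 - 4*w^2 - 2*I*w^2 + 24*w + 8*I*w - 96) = (w + I)/(w - 4)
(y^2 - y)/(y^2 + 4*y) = (y - 1)/(y + 4)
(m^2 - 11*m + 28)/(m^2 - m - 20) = (-m^2 + 11*m - 28)/(-m^2 + m + 20)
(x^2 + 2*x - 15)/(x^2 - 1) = (x^2 + 2*x - 15)/(x^2 - 1)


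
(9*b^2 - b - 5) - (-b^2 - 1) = 10*b^2 - b - 4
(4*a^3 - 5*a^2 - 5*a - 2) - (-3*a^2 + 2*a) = 4*a^3 - 2*a^2 - 7*a - 2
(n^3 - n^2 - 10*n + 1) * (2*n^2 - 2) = 2*n^5 - 2*n^4 - 22*n^3 + 4*n^2 + 20*n - 2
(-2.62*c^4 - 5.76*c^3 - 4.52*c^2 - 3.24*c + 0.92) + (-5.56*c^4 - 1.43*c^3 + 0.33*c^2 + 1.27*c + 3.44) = -8.18*c^4 - 7.19*c^3 - 4.19*c^2 - 1.97*c + 4.36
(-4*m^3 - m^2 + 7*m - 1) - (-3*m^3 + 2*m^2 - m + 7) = -m^3 - 3*m^2 + 8*m - 8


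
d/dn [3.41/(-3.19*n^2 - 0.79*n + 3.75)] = (21.7558*n + 2.6939)/(3.19*n^2 + 0.79*n - 3.75)^2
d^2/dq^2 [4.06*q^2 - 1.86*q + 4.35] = 8.12000000000000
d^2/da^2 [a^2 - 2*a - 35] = 2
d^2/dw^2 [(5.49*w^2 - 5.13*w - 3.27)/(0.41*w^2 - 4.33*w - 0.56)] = (17.768088*w^3 + 4.26490200000001*w^2 + 27.764298*w - 95.797614)/(0.068921*w^6 - 2.183619*w^5 + 22.778739*w^4 - 75.217729*w^3 - 31.112424*w^2 - 4.073664*w - 0.175616)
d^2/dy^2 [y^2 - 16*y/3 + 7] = 2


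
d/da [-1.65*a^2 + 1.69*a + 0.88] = 1.69 - 3.3*a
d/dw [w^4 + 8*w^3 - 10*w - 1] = 4*w^3 + 24*w^2 - 10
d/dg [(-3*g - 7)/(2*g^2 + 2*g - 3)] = (6*g^2 + 28*g + 23)/(4*g^4 + 8*g^3 - 8*g^2 - 12*g + 9)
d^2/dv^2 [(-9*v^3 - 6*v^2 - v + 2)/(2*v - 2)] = (-9*v^3 + 27*v^2 - 27*v - 5)/(v^3 - 3*v^2 + 3*v - 1)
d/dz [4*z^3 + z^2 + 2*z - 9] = 12*z^2 + 2*z + 2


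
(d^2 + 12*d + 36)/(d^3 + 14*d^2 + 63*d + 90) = (d + 6)/(d^2 + 8*d + 15)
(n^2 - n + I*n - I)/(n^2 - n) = (n + I)/n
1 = 1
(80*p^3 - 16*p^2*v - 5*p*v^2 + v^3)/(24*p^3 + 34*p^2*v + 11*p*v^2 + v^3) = (20*p^2 - 9*p*v + v^2)/(6*p^2 + 7*p*v + v^2)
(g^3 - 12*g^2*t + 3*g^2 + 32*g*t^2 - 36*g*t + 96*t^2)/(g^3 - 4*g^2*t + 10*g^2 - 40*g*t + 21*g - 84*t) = (g - 8*t)/(g + 7)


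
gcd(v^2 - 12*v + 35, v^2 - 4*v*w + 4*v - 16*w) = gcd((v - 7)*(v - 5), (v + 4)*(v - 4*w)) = 1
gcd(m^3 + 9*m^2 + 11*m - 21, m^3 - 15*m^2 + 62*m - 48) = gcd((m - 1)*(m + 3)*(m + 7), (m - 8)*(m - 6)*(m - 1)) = m - 1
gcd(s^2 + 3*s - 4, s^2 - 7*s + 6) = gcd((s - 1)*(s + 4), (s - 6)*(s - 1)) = s - 1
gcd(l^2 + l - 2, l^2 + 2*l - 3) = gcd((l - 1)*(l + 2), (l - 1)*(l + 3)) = l - 1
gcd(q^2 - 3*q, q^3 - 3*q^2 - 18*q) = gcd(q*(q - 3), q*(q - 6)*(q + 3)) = q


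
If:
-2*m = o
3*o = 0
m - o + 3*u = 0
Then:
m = 0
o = 0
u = 0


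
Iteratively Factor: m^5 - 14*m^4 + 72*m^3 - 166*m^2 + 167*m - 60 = (m - 5)*(m^4 - 9*m^3 + 27*m^2 - 31*m + 12) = (m - 5)*(m - 4)*(m^3 - 5*m^2 + 7*m - 3) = (m - 5)*(m - 4)*(m - 1)*(m^2 - 4*m + 3) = (m - 5)*(m - 4)*(m - 1)^2*(m - 3)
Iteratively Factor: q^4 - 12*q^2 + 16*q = (q - 2)*(q^3 + 2*q^2 - 8*q) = (q - 2)^2*(q^2 + 4*q) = (q - 2)^2*(q + 4)*(q)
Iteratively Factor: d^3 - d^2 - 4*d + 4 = (d - 2)*(d^2 + d - 2) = (d - 2)*(d + 2)*(d - 1)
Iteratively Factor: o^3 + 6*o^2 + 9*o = (o)*(o^2 + 6*o + 9) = o*(o + 3)*(o + 3)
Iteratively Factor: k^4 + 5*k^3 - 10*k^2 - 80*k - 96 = (k + 3)*(k^3 + 2*k^2 - 16*k - 32) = (k + 3)*(k + 4)*(k^2 - 2*k - 8) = (k - 4)*(k + 3)*(k + 4)*(k + 2)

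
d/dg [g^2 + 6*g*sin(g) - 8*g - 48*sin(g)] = 6*g*cos(g) + 2*g + 6*sin(g) - 48*cos(g) - 8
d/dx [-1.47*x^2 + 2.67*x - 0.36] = 2.67 - 2.94*x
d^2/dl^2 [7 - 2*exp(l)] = -2*exp(l)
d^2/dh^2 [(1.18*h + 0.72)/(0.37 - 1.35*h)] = -3.80322/(1.35*h - 0.37)^3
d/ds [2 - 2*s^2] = -4*s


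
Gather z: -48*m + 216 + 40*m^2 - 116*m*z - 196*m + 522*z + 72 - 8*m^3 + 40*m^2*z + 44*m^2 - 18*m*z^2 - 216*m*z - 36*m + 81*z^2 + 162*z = -8*m^3 + 84*m^2 - 280*m + z^2*(81 - 18*m) + z*(40*m^2 - 332*m + 684) + 288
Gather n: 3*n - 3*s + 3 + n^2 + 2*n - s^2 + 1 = n^2 + 5*n - s^2 - 3*s + 4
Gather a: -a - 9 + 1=-a - 8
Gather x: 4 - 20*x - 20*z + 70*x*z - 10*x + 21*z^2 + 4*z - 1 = x*(70*z - 30) + 21*z^2 - 16*z + 3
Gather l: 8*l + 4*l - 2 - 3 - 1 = 12*l - 6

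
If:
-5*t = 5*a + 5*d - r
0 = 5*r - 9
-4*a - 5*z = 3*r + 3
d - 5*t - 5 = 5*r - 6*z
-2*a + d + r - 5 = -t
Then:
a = -71/75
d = 4888/1125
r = 9/5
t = -3418/1125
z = -346/375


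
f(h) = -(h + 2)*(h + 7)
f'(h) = -2*h - 9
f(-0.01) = -13.91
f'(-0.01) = -8.98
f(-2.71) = 3.05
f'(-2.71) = -3.58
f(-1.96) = -0.20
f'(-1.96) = -5.08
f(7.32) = -133.46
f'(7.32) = -23.64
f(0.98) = -23.78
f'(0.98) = -10.96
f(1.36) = -28.09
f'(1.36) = -11.72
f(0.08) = -14.73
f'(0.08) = -9.16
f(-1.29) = -4.05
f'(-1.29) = -6.42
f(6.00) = -104.00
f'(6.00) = -21.00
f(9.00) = -176.00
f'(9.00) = -27.00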